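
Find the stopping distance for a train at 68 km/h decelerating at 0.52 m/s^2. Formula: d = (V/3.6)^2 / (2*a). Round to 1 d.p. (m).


Convert speed: V = 68 / 3.6 = 18.8889 m/s
V^2 = 356.7901
d = 356.7901 / (2 * 0.52)
d = 356.7901 / 1.04
d = 343.1 m

343.1


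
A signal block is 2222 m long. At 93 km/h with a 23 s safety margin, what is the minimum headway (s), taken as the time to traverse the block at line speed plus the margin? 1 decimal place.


V = 93 / 3.6 = 25.8333 m/s
Block traversal time = 2222 / 25.8333 = 86.0129 s
Headway = 86.0129 + 23
Headway = 109.0 s

109.0


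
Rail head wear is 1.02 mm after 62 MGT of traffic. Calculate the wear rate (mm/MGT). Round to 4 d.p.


Wear rate = total wear / cumulative tonnage
Rate = 1.02 / 62
Rate = 0.0165 mm/MGT

0.0165


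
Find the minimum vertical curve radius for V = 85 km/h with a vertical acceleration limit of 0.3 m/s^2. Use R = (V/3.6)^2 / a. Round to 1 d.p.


Convert speed: V = 85 / 3.6 = 23.6111 m/s
V^2 = 557.4846 m^2/s^2
R_v = 557.4846 / 0.3
R_v = 1858.3 m

1858.3


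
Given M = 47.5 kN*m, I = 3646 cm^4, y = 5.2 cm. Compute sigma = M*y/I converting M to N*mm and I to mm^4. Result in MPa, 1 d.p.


Convert units:
M = 47.5 kN*m = 47500000 N*mm
y = 5.2 cm = 52 mm
I = 3646 cm^4 = 36460000 mm^4
sigma = 47500000 * 52 / 36460000
sigma = 67.7 MPa

67.7


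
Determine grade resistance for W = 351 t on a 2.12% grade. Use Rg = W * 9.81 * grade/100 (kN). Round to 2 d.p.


Rg = W * 9.81 * grade / 100
Rg = 351 * 9.81 * 2.12 / 100
Rg = 3443.31 * 0.0212
Rg = 73.00 kN

73.00


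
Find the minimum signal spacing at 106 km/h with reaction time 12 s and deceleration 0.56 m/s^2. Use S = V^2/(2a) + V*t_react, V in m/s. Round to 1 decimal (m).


V = 106 / 3.6 = 29.4444 m/s
Braking distance = 29.4444^2 / (2*0.56) = 774.0851 m
Sighting distance = 29.4444 * 12 = 353.3333 m
S = 774.0851 + 353.3333 = 1127.4 m

1127.4


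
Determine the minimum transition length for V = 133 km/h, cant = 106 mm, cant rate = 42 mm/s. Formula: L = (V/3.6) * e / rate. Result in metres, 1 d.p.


Convert speed: V = 133 / 3.6 = 36.9444 m/s
L = 36.9444 * 106 / 42
L = 3916.1111 / 42
L = 93.2 m

93.2


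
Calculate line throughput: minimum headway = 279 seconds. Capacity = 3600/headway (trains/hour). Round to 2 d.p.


Capacity = 3600 / headway
Capacity = 3600 / 279
Capacity = 12.90 trains/hour

12.90


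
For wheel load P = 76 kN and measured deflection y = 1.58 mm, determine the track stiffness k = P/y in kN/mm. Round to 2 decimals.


Track stiffness k = P / y
k = 76 / 1.58
k = 48.10 kN/mm

48.10


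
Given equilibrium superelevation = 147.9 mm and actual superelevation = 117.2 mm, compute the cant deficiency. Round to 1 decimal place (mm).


Cant deficiency = equilibrium cant - actual cant
CD = 147.9 - 117.2
CD = 30.7 mm

30.7


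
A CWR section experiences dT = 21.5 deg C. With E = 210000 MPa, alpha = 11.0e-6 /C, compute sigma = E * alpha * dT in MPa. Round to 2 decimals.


sigma = E * alpha * dT
sigma = 210000 * 11.0e-6 * 21.5
sigma = 2.31 * 21.5
sigma = 49.67 MPa

49.67


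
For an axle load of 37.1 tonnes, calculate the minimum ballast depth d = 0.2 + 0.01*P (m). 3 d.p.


d = 0.2 + 0.01 * 37.1
d = 0.2 + 0.371
d = 0.571 m

0.571


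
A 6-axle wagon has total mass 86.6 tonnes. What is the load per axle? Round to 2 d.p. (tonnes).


Load per axle = total weight / number of axles
Load = 86.6 / 6
Load = 14.43 tonnes

14.43


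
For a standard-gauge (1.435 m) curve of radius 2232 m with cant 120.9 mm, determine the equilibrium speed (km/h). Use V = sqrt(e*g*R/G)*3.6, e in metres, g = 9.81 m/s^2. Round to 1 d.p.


Convert cant: e = 120.9 mm = 0.1209 m
V_ms = sqrt(0.1209 * 9.81 * 2232 / 1.435)
V_ms = sqrt(1844.750333) = 42.9506 m/s
V = 42.9506 * 3.6 = 154.6 km/h

154.6


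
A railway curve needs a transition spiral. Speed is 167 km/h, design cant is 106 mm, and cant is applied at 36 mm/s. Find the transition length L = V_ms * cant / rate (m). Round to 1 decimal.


Convert speed: V = 167 / 3.6 = 46.3889 m/s
L = 46.3889 * 106 / 36
L = 4917.2222 / 36
L = 136.6 m

136.6


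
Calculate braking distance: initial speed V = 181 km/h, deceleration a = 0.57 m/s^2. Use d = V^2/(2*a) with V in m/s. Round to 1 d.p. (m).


Convert speed: V = 181 / 3.6 = 50.2778 m/s
V^2 = 2527.8549
d = 2527.8549 / (2 * 0.57)
d = 2527.8549 / 1.14
d = 2217.4 m

2217.4


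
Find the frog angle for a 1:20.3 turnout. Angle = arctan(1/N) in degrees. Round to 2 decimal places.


1/N = 1/20.3 = 0.049261
angle = arctan(0.049261) = 0.049221 rad
angle = 0.049221 * 180/pi = 2.82 degrees

2.82


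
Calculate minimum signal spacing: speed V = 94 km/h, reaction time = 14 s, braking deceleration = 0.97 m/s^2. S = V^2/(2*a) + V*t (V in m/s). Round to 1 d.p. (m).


V = 94 / 3.6 = 26.1111 m/s
Braking distance = 26.1111^2 / (2*0.97) = 351.4382 m
Sighting distance = 26.1111 * 14 = 365.5556 m
S = 351.4382 + 365.5556 = 717.0 m

717.0


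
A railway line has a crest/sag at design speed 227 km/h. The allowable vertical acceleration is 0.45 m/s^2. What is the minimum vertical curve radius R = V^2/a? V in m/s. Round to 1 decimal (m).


Convert speed: V = 227 / 3.6 = 63.0556 m/s
V^2 = 3976.0031 m^2/s^2
R_v = 3976.0031 / 0.45
R_v = 8835.6 m

8835.6


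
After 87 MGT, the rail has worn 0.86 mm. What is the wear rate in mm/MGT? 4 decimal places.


Wear rate = total wear / cumulative tonnage
Rate = 0.86 / 87
Rate = 0.0099 mm/MGT

0.0099


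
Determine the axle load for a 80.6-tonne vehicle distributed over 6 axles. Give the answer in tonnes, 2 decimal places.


Load per axle = total weight / number of axles
Load = 80.6 / 6
Load = 13.43 tonnes

13.43


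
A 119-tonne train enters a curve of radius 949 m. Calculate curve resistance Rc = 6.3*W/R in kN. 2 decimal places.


Rc = 6.3 * W / R
Rc = 6.3 * 119 / 949
Rc = 749.7 / 949
Rc = 0.79 kN

0.79


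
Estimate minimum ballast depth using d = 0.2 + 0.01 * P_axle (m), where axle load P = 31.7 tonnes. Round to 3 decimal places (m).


d = 0.2 + 0.01 * 31.7
d = 0.2 + 0.317
d = 0.517 m

0.517


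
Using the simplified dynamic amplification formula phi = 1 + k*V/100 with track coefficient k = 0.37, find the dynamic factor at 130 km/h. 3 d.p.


phi = 1 + k * V / 100
phi = 1 + 0.37 * 130 / 100
phi = 1 + 0.481
phi = 1.481

1.481


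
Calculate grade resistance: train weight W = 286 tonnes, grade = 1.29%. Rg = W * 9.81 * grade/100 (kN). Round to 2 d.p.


Rg = W * 9.81 * grade / 100
Rg = 286 * 9.81 * 1.29 / 100
Rg = 2805.66 * 0.0129
Rg = 36.19 kN

36.19


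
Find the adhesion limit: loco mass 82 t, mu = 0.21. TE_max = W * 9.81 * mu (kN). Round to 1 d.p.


TE_max = W * g * mu
TE_max = 82 * 9.81 * 0.21
TE_max = 804.42 * 0.21
TE_max = 168.9 kN

168.9


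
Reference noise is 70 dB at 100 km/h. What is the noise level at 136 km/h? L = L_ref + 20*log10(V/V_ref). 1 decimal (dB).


V/V_ref = 136 / 100 = 1.36
log10(1.36) = 0.133539
20 * 0.133539 = 2.6708
L = 70 + 2.6708 = 72.7 dB

72.7


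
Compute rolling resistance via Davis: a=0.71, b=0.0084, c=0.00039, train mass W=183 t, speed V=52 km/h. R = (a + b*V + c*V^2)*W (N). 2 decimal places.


b*V = 0.0084 * 52 = 0.4368
c*V^2 = 0.00039 * 2704 = 1.05456
R_per_t = 0.71 + 0.4368 + 1.05456 = 2.20136 N/t
R_total = 2.20136 * 183 = 402.85 N

402.85


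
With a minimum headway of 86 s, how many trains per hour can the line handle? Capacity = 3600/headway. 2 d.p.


Capacity = 3600 / headway
Capacity = 3600 / 86
Capacity = 41.86 trains/hour

41.86


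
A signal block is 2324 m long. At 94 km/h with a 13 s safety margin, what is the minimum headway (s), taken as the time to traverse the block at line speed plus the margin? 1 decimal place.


V = 94 / 3.6 = 26.1111 m/s
Block traversal time = 2324 / 26.1111 = 89.0043 s
Headway = 89.0043 + 13
Headway = 102.0 s

102.0


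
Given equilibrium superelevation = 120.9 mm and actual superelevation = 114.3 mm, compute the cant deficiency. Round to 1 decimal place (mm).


Cant deficiency = equilibrium cant - actual cant
CD = 120.9 - 114.3
CD = 6.6 mm

6.6


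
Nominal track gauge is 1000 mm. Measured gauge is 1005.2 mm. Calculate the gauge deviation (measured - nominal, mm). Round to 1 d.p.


Deviation = measured - nominal
Deviation = 1005.2 - 1000
Deviation = 5.2 mm

5.2


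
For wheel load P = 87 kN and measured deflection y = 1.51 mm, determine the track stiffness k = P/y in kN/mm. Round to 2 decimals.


Track stiffness k = P / y
k = 87 / 1.51
k = 57.62 kN/mm

57.62


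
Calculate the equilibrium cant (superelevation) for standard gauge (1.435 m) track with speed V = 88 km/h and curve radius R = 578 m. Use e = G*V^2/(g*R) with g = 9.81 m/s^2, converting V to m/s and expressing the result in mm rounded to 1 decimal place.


Convert speed: V = 88 / 3.6 = 24.4444 m/s
Apply formula: e = 1.435 * 24.4444^2 / (9.81 * 578)
e = 1.435 * 597.5309 / 5670.18
e = 0.151222 m = 151.2 mm

151.2


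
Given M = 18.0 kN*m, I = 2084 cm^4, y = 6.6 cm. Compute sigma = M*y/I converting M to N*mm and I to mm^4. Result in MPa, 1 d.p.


Convert units:
M = 18.0 kN*m = 18000000 N*mm
y = 6.6 cm = 66 mm
I = 2084 cm^4 = 20840000 mm^4
sigma = 18000000 * 66 / 20840000
sigma = 57.0 MPa

57.0


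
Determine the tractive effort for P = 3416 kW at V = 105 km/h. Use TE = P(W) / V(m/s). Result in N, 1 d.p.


Convert: P = 3416 kW = 3416000 W
V = 105 / 3.6 = 29.1667 m/s
TE = 3416000 / 29.1667
TE = 117120.0 N

117120.0


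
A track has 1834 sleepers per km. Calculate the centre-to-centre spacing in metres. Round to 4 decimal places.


Spacing = 1000 m / number of sleepers
Spacing = 1000 / 1834
Spacing = 0.5453 m

0.5453


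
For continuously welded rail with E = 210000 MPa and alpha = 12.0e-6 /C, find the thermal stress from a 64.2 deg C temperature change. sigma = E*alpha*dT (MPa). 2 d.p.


sigma = E * alpha * dT
sigma = 210000 * 12.0e-6 * 64.2
sigma = 2.52 * 64.2
sigma = 161.78 MPa

161.78


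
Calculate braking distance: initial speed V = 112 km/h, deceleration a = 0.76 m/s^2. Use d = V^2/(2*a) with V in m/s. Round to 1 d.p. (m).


Convert speed: V = 112 / 3.6 = 31.1111 m/s
V^2 = 967.9012
d = 967.9012 / (2 * 0.76)
d = 967.9012 / 1.52
d = 636.8 m

636.8


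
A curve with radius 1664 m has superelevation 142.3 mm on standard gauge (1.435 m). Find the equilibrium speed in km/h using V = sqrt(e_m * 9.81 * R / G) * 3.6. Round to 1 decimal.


Convert cant: e = 142.3 mm = 0.1423 m
V_ms = sqrt(0.1423 * 9.81 * 1664 / 1.435)
V_ms = sqrt(1618.733402) = 40.2335 m/s
V = 40.2335 * 3.6 = 144.8 km/h

144.8


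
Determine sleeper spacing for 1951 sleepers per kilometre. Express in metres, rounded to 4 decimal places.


Spacing = 1000 m / number of sleepers
Spacing = 1000 / 1951
Spacing = 0.5126 m

0.5126


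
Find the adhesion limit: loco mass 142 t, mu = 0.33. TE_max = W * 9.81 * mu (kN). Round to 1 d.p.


TE_max = W * g * mu
TE_max = 142 * 9.81 * 0.33
TE_max = 1393.02 * 0.33
TE_max = 459.7 kN

459.7


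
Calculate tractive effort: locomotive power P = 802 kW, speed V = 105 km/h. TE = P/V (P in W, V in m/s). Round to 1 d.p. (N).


Convert: P = 802 kW = 802000 W
V = 105 / 3.6 = 29.1667 m/s
TE = 802000 / 29.1667
TE = 27497.1 N

27497.1


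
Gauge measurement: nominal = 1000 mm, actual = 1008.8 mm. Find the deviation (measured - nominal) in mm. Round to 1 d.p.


Deviation = measured - nominal
Deviation = 1008.8 - 1000
Deviation = 8.8 mm

8.8


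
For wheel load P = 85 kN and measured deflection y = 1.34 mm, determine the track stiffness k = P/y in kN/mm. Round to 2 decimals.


Track stiffness k = P / y
k = 85 / 1.34
k = 63.43 kN/mm

63.43


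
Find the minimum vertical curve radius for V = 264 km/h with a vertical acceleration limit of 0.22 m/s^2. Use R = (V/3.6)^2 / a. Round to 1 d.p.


Convert speed: V = 264 / 3.6 = 73.3333 m/s
V^2 = 5377.7778 m^2/s^2
R_v = 5377.7778 / 0.22
R_v = 24444.4 m

24444.4


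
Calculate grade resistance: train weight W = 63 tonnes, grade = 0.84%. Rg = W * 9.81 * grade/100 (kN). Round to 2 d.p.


Rg = W * 9.81 * grade / 100
Rg = 63 * 9.81 * 0.84 / 100
Rg = 618.03 * 0.0084
Rg = 5.19 kN

5.19


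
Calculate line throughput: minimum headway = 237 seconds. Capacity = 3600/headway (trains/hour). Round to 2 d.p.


Capacity = 3600 / headway
Capacity = 3600 / 237
Capacity = 15.19 trains/hour

15.19


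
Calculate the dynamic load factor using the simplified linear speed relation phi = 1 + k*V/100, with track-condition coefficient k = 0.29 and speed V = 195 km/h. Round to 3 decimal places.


phi = 1 + k * V / 100
phi = 1 + 0.29 * 195 / 100
phi = 1 + 0.5655
phi = 1.566

1.566


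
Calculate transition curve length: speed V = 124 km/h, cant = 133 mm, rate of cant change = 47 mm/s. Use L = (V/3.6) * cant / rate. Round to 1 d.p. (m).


Convert speed: V = 124 / 3.6 = 34.4444 m/s
L = 34.4444 * 133 / 47
L = 4581.1111 / 47
L = 97.5 m

97.5


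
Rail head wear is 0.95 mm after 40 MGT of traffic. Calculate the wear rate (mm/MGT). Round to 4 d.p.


Wear rate = total wear / cumulative tonnage
Rate = 0.95 / 40
Rate = 0.0238 mm/MGT

0.0238


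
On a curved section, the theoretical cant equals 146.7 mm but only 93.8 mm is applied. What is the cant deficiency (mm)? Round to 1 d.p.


Cant deficiency = equilibrium cant - actual cant
CD = 146.7 - 93.8
CD = 52.9 mm

52.9


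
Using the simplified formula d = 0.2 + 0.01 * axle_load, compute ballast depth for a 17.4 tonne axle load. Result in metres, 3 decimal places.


d = 0.2 + 0.01 * 17.4
d = 0.2 + 0.174
d = 0.374 m

0.374


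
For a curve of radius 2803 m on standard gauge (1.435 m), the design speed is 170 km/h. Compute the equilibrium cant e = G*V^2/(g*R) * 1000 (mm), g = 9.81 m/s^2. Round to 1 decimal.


Convert speed: V = 170 / 3.6 = 47.2222 m/s
Apply formula: e = 1.435 * 47.2222^2 / (9.81 * 2803)
e = 1.435 * 2229.9383 / 27497.43
e = 0.116373 m = 116.4 mm

116.4


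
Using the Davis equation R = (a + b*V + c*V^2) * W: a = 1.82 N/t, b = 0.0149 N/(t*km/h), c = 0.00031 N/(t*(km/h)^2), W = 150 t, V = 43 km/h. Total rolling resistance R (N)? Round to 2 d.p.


b*V = 0.0149 * 43 = 0.6407
c*V^2 = 0.00031 * 1849 = 0.57319
R_per_t = 1.82 + 0.6407 + 0.57319 = 3.03389 N/t
R_total = 3.03389 * 150 = 455.08 N

455.08


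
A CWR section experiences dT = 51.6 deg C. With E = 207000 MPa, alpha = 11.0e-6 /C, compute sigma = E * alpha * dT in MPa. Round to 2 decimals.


sigma = E * alpha * dT
sigma = 207000 * 11.0e-6 * 51.6
sigma = 2.277 * 51.6
sigma = 117.49 MPa

117.49


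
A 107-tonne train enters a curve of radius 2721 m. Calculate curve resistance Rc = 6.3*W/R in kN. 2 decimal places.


Rc = 6.3 * W / R
Rc = 6.3 * 107 / 2721
Rc = 674.1 / 2721
Rc = 0.25 kN

0.25


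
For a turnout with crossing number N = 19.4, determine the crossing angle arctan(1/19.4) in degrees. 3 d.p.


1/N = 1/19.4 = 0.051546
angle = arctan(0.051546) = 0.051501 rad
angle = 0.051501 * 180/pi = 2.951 degrees

2.951


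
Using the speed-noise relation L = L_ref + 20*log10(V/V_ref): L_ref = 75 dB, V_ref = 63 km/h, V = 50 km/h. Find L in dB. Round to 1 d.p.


V/V_ref = 50 / 63 = 0.793651
log10(0.793651) = -0.100371
20 * -0.100371 = -2.0074
L = 75 + -2.0074 = 73.0 dB

73.0


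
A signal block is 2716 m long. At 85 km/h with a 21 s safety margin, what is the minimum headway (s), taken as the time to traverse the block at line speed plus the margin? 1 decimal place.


V = 85 / 3.6 = 23.6111 m/s
Block traversal time = 2716 / 23.6111 = 115.0306 s
Headway = 115.0306 + 21
Headway = 136.0 s

136.0


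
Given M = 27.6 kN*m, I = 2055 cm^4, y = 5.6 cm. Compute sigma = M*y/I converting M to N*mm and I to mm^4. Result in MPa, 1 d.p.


Convert units:
M = 27.6 kN*m = 27600000 N*mm
y = 5.6 cm = 56 mm
I = 2055 cm^4 = 20550000 mm^4
sigma = 27600000 * 56 / 20550000
sigma = 75.2 MPa

75.2


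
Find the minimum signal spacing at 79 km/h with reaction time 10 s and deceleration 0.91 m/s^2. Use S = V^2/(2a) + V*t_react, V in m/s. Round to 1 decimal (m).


V = 79 / 3.6 = 21.9444 m/s
Braking distance = 21.9444^2 / (2*0.91) = 264.5927 m
Sighting distance = 21.9444 * 10 = 219.4444 m
S = 264.5927 + 219.4444 = 484.0 m

484.0


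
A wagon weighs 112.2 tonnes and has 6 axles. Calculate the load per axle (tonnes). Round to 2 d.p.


Load per axle = total weight / number of axles
Load = 112.2 / 6
Load = 18.70 tonnes

18.70


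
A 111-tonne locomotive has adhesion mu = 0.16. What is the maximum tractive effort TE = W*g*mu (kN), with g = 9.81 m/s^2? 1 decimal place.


TE_max = W * g * mu
TE_max = 111 * 9.81 * 0.16
TE_max = 1088.91 * 0.16
TE_max = 174.2 kN

174.2


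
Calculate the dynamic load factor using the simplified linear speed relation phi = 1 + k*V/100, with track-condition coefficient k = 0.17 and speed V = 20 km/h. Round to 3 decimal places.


phi = 1 + k * V / 100
phi = 1 + 0.17 * 20 / 100
phi = 1 + 0.034
phi = 1.034

1.034


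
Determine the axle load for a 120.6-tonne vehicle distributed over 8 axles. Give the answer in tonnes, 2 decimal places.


Load per axle = total weight / number of axles
Load = 120.6 / 8
Load = 15.08 tonnes

15.08


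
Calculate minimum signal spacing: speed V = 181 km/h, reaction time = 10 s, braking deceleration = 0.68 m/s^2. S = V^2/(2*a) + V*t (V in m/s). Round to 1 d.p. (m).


V = 181 / 3.6 = 50.2778 m/s
Braking distance = 50.2778^2 / (2*0.68) = 1858.7169 m
Sighting distance = 50.2778 * 10 = 502.7778 m
S = 1858.7169 + 502.7778 = 2361.5 m

2361.5


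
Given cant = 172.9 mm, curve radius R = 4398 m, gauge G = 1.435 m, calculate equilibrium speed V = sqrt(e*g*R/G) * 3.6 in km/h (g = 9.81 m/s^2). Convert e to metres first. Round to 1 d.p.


Convert cant: e = 172.9 mm = 0.1729 m
V_ms = sqrt(0.1729 * 9.81 * 4398 / 1.435)
V_ms = sqrt(5198.371639) = 72.0997 m/s
V = 72.0997 * 3.6 = 259.6 km/h

259.6


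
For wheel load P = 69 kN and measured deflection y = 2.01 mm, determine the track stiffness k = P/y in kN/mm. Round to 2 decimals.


Track stiffness k = P / y
k = 69 / 2.01
k = 34.33 kN/mm

34.33


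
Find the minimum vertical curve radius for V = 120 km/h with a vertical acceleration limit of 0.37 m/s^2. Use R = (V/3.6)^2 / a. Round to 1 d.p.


Convert speed: V = 120 / 3.6 = 33.3333 m/s
V^2 = 1111.1111 m^2/s^2
R_v = 1111.1111 / 0.37
R_v = 3003.0 m

3003.0


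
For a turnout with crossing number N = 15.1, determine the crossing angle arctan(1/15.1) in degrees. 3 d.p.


1/N = 1/15.1 = 0.066225
angle = arctan(0.066225) = 0.066129 rad
angle = 0.066129 * 180/pi = 3.789 degrees

3.789


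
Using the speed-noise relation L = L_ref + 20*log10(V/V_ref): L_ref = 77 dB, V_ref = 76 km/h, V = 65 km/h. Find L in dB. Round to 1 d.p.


V/V_ref = 65 / 76 = 0.855263
log10(0.855263) = -0.0679
20 * -0.0679 = -1.358
L = 77 + -1.358 = 75.6 dB

75.6


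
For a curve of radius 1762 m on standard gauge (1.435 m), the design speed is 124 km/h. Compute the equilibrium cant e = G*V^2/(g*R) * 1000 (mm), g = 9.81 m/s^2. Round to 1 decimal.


Convert speed: V = 124 / 3.6 = 34.4444 m/s
Apply formula: e = 1.435 * 34.4444^2 / (9.81 * 1762)
e = 1.435 * 1186.4198 / 17285.22
e = 0.098495 m = 98.5 mm

98.5


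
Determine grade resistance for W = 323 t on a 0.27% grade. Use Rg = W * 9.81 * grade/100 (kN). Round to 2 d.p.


Rg = W * 9.81 * grade / 100
Rg = 323 * 9.81 * 0.27 / 100
Rg = 3168.63 * 0.0027
Rg = 8.56 kN

8.56


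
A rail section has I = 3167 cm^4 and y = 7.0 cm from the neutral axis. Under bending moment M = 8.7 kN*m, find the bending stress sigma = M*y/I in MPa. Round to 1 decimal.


Convert units:
M = 8.7 kN*m = 8700000 N*mm
y = 7.0 cm = 70 mm
I = 3167 cm^4 = 31670000 mm^4
sigma = 8700000 * 70 / 31670000
sigma = 19.2 MPa

19.2


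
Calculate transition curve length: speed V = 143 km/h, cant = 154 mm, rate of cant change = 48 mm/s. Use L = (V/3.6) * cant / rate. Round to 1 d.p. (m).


Convert speed: V = 143 / 3.6 = 39.7222 m/s
L = 39.7222 * 154 / 48
L = 6117.2222 / 48
L = 127.4 m

127.4


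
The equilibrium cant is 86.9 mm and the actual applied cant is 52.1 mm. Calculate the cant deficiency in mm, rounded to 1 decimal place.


Cant deficiency = equilibrium cant - actual cant
CD = 86.9 - 52.1
CD = 34.8 mm

34.8


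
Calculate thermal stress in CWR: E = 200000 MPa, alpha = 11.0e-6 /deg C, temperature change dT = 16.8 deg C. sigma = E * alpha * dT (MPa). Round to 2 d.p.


sigma = E * alpha * dT
sigma = 200000 * 11.0e-6 * 16.8
sigma = 2.2 * 16.8
sigma = 36.96 MPa

36.96


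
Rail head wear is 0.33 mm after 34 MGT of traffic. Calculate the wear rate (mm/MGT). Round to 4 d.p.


Wear rate = total wear / cumulative tonnage
Rate = 0.33 / 34
Rate = 0.0097 mm/MGT

0.0097


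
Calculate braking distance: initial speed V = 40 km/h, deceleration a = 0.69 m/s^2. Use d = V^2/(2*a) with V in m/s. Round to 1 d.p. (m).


Convert speed: V = 40 / 3.6 = 11.1111 m/s
V^2 = 123.4568
d = 123.4568 / (2 * 0.69)
d = 123.4568 / 1.38
d = 89.5 m

89.5


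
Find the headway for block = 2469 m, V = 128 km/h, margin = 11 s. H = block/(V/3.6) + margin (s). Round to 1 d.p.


V = 128 / 3.6 = 35.5556 m/s
Block traversal time = 2469 / 35.5556 = 69.4406 s
Headway = 69.4406 + 11
Headway = 80.4 s

80.4


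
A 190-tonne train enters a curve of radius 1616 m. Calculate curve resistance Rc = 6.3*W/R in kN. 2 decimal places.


Rc = 6.3 * W / R
Rc = 6.3 * 190 / 1616
Rc = 1197.0 / 1616
Rc = 0.74 kN

0.74


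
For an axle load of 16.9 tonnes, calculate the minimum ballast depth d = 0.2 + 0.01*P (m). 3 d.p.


d = 0.2 + 0.01 * 16.9
d = 0.2 + 0.169
d = 0.369 m

0.369


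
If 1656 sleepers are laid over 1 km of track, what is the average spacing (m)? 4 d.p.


Spacing = 1000 m / number of sleepers
Spacing = 1000 / 1656
Spacing = 0.6039 m

0.6039


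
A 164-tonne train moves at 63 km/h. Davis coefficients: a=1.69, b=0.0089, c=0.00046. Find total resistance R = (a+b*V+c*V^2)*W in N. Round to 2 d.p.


b*V = 0.0089 * 63 = 0.5607
c*V^2 = 0.00046 * 3969 = 1.82574
R_per_t = 1.69 + 0.5607 + 1.82574 = 4.07644 N/t
R_total = 4.07644 * 164 = 668.54 N

668.54


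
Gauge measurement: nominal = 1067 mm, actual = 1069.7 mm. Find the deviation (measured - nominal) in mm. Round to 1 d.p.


Deviation = measured - nominal
Deviation = 1069.7 - 1067
Deviation = 2.7 mm

2.7


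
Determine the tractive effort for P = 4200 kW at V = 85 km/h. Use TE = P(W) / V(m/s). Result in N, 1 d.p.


Convert: P = 4200 kW = 4200000 W
V = 85 / 3.6 = 23.6111 m/s
TE = 4200000 / 23.6111
TE = 177882.4 N

177882.4


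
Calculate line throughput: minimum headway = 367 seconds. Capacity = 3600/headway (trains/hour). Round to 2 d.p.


Capacity = 3600 / headway
Capacity = 3600 / 367
Capacity = 9.81 trains/hour

9.81


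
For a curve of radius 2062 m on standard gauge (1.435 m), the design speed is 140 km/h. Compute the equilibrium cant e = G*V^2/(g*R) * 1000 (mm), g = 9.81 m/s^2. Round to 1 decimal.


Convert speed: V = 140 / 3.6 = 38.8889 m/s
Apply formula: e = 1.435 * 38.8889^2 / (9.81 * 2062)
e = 1.435 * 1512.3457 / 20228.22
e = 0.107287 m = 107.3 mm

107.3


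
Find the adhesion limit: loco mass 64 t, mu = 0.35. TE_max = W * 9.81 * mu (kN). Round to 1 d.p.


TE_max = W * g * mu
TE_max = 64 * 9.81 * 0.35
TE_max = 627.84 * 0.35
TE_max = 219.7 kN

219.7


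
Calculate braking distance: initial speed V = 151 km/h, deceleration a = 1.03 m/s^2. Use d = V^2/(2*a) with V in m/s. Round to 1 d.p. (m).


Convert speed: V = 151 / 3.6 = 41.9444 m/s
V^2 = 1759.3364
d = 1759.3364 / (2 * 1.03)
d = 1759.3364 / 2.06
d = 854.0 m

854.0


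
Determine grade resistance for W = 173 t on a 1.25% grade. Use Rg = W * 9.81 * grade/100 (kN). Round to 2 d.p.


Rg = W * 9.81 * grade / 100
Rg = 173 * 9.81 * 1.25 / 100
Rg = 1697.13 * 0.0125
Rg = 21.21 kN

21.21


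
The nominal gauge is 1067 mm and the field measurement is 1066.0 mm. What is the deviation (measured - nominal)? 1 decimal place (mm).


Deviation = measured - nominal
Deviation = 1066.0 - 1067
Deviation = -1.0 mm

-1.0


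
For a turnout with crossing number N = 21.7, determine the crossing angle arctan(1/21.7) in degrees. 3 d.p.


1/N = 1/21.7 = 0.046083
angle = arctan(0.046083) = 0.04605 rad
angle = 0.04605 * 180/pi = 2.638 degrees

2.638


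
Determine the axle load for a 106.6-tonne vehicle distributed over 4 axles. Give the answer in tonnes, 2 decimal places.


Load per axle = total weight / number of axles
Load = 106.6 / 4
Load = 26.65 tonnes

26.65


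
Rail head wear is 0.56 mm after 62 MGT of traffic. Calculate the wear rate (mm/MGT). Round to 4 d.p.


Wear rate = total wear / cumulative tonnage
Rate = 0.56 / 62
Rate = 0.0090 mm/MGT

0.0090


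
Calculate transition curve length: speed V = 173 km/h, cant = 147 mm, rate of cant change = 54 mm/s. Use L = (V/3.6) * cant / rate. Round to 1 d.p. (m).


Convert speed: V = 173 / 3.6 = 48.0556 m/s
L = 48.0556 * 147 / 54
L = 7064.1667 / 54
L = 130.8 m

130.8


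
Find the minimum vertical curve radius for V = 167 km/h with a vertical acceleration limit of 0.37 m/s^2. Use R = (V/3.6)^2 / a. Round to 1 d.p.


Convert speed: V = 167 / 3.6 = 46.3889 m/s
V^2 = 2151.929 m^2/s^2
R_v = 2151.929 / 0.37
R_v = 5816.0 m

5816.0


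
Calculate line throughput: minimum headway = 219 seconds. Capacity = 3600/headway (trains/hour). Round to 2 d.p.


Capacity = 3600 / headway
Capacity = 3600 / 219
Capacity = 16.44 trains/hour

16.44


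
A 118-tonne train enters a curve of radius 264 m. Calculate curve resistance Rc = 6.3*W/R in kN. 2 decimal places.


Rc = 6.3 * W / R
Rc = 6.3 * 118 / 264
Rc = 743.4 / 264
Rc = 2.82 kN

2.82


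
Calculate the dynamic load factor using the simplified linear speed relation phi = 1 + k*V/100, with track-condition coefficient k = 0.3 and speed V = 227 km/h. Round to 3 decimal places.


phi = 1 + k * V / 100
phi = 1 + 0.3 * 227 / 100
phi = 1 + 0.681
phi = 1.681

1.681


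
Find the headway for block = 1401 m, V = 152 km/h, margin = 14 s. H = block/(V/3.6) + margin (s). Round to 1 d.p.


V = 152 / 3.6 = 42.2222 m/s
Block traversal time = 1401 / 42.2222 = 33.1816 s
Headway = 33.1816 + 14
Headway = 47.2 s

47.2


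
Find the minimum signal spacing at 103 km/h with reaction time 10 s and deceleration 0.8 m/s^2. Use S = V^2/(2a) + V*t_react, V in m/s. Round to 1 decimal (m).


V = 103 / 3.6 = 28.6111 m/s
Braking distance = 28.6111^2 / (2*0.8) = 511.6223 m
Sighting distance = 28.6111 * 10 = 286.1111 m
S = 511.6223 + 286.1111 = 797.7 m

797.7


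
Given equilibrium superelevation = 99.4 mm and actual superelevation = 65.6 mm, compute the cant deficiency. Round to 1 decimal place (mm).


Cant deficiency = equilibrium cant - actual cant
CD = 99.4 - 65.6
CD = 33.8 mm

33.8


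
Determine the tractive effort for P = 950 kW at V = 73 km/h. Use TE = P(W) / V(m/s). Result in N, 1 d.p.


Convert: P = 950 kW = 950000 W
V = 73 / 3.6 = 20.2778 m/s
TE = 950000 / 20.2778
TE = 46849.3 N

46849.3


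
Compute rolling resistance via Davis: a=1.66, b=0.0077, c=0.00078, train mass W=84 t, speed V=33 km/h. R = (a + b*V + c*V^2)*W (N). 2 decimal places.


b*V = 0.0077 * 33 = 0.2541
c*V^2 = 0.00078 * 1089 = 0.84942
R_per_t = 1.66 + 0.2541 + 0.84942 = 2.76352 N/t
R_total = 2.76352 * 84 = 232.14 N

232.14


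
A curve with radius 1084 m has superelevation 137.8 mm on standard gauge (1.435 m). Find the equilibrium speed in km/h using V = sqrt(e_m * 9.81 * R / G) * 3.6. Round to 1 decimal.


Convert cant: e = 137.8 mm = 0.1378 m
V_ms = sqrt(0.1378 * 9.81 * 1084 / 1.435)
V_ms = sqrt(1021.164259) = 31.9557 m/s
V = 31.9557 * 3.6 = 115.0 km/h

115.0


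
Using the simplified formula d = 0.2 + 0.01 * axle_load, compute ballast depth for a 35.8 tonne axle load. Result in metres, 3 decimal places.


d = 0.2 + 0.01 * 35.8
d = 0.2 + 0.358
d = 0.558 m

0.558


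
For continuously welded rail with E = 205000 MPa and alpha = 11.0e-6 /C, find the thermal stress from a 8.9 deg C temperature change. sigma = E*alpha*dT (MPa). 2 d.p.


sigma = E * alpha * dT
sigma = 205000 * 11.0e-6 * 8.9
sigma = 2.255 * 8.9
sigma = 20.07 MPa

20.07


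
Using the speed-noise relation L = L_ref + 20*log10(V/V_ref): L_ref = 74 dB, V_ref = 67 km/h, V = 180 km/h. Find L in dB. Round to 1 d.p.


V/V_ref = 180 / 67 = 2.686567
log10(2.686567) = 0.429198
20 * 0.429198 = 8.584
L = 74 + 8.584 = 82.6 dB

82.6


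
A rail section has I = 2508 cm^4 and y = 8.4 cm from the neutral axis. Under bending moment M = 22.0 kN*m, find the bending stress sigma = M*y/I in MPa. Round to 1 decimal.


Convert units:
M = 22.0 kN*m = 22000000 N*mm
y = 8.4 cm = 84 mm
I = 2508 cm^4 = 25080000 mm^4
sigma = 22000000 * 84 / 25080000
sigma = 73.7 MPa

73.7


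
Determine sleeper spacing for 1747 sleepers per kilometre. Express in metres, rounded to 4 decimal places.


Spacing = 1000 m / number of sleepers
Spacing = 1000 / 1747
Spacing = 0.5724 m

0.5724


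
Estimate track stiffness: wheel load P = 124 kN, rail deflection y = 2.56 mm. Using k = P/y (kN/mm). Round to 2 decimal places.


Track stiffness k = P / y
k = 124 / 2.56
k = 48.44 kN/mm

48.44


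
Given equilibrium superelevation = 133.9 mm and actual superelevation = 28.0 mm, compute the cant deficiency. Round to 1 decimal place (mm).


Cant deficiency = equilibrium cant - actual cant
CD = 133.9 - 28.0
CD = 105.9 mm

105.9


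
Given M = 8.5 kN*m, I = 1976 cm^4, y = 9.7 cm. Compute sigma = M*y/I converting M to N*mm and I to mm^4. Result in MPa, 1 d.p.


Convert units:
M = 8.5 kN*m = 8500000 N*mm
y = 9.7 cm = 97 mm
I = 1976 cm^4 = 19760000 mm^4
sigma = 8500000 * 97 / 19760000
sigma = 41.7 MPa

41.7


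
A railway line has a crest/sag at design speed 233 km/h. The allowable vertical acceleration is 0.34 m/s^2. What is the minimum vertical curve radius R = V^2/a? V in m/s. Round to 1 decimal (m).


Convert speed: V = 233 / 3.6 = 64.7222 m/s
V^2 = 4188.966 m^2/s^2
R_v = 4188.966 / 0.34
R_v = 12320.5 m

12320.5


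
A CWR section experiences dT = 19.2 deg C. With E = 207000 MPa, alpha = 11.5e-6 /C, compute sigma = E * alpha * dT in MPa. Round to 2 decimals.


sigma = E * alpha * dT
sigma = 207000 * 11.5e-6 * 19.2
sigma = 2.3805 * 19.2
sigma = 45.71 MPa

45.71


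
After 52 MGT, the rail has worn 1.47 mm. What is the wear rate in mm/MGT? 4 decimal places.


Wear rate = total wear / cumulative tonnage
Rate = 1.47 / 52
Rate = 0.0283 mm/MGT

0.0283


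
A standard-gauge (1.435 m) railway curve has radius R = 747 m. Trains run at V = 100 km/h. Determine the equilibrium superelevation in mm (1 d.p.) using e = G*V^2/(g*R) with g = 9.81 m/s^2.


Convert speed: V = 100 / 3.6 = 27.7778 m/s
Apply formula: e = 1.435 * 27.7778^2 / (9.81 * 747)
e = 1.435 * 771.6049 / 7328.07
e = 0.151098 m = 151.1 mm

151.1


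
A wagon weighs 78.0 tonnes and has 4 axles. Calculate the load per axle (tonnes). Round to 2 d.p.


Load per axle = total weight / number of axles
Load = 78.0 / 4
Load = 19.50 tonnes

19.50


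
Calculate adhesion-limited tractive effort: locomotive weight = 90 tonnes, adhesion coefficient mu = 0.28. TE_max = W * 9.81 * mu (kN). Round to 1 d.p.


TE_max = W * g * mu
TE_max = 90 * 9.81 * 0.28
TE_max = 882.9 * 0.28
TE_max = 247.2 kN

247.2


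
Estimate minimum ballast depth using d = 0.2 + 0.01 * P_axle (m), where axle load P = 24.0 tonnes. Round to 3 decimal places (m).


d = 0.2 + 0.01 * 24.0
d = 0.2 + 0.24
d = 0.440 m

0.440


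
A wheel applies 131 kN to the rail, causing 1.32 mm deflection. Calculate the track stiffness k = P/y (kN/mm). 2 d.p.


Track stiffness k = P / y
k = 131 / 1.32
k = 99.24 kN/mm

99.24


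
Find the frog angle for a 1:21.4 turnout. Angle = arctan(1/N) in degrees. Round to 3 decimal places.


1/N = 1/21.4 = 0.046729
angle = arctan(0.046729) = 0.046695 rad
angle = 0.046695 * 180/pi = 2.675 degrees

2.675


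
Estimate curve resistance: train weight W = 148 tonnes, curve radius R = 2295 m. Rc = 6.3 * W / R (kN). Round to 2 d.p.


Rc = 6.3 * W / R
Rc = 6.3 * 148 / 2295
Rc = 932.4 / 2295
Rc = 0.41 kN

0.41


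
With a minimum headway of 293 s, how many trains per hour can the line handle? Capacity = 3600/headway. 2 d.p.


Capacity = 3600 / headway
Capacity = 3600 / 293
Capacity = 12.29 trains/hour

12.29


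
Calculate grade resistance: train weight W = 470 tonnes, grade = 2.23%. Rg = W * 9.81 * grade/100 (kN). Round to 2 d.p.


Rg = W * 9.81 * grade / 100
Rg = 470 * 9.81 * 2.23 / 100
Rg = 4610.7 * 0.0223
Rg = 102.82 kN

102.82


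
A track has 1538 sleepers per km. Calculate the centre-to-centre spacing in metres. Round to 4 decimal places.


Spacing = 1000 m / number of sleepers
Spacing = 1000 / 1538
Spacing = 0.6502 m

0.6502


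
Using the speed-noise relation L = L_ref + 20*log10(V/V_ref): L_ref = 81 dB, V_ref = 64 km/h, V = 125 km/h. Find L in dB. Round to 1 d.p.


V/V_ref = 125 / 64 = 1.953125
log10(1.953125) = 0.29073
20 * 0.29073 = 5.8146
L = 81 + 5.8146 = 86.8 dB

86.8


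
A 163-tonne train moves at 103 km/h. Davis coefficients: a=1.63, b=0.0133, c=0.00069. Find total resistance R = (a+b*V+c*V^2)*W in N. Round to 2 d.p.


b*V = 0.0133 * 103 = 1.3699
c*V^2 = 0.00069 * 10609 = 7.32021
R_per_t = 1.63 + 1.3699 + 7.32021 = 10.32011 N/t
R_total = 10.32011 * 163 = 1682.18 N

1682.18


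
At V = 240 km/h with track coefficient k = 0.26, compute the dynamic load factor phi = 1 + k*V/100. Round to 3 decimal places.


phi = 1 + k * V / 100
phi = 1 + 0.26 * 240 / 100
phi = 1 + 0.624
phi = 1.624

1.624


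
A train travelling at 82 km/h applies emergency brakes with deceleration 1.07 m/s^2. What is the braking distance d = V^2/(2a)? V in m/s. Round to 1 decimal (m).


Convert speed: V = 82 / 3.6 = 22.7778 m/s
V^2 = 518.8272
d = 518.8272 / (2 * 1.07)
d = 518.8272 / 2.14
d = 242.4 m

242.4


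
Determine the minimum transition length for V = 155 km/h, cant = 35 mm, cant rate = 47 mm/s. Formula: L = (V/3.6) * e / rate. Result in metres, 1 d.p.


Convert speed: V = 155 / 3.6 = 43.0556 m/s
L = 43.0556 * 35 / 47
L = 1506.9444 / 47
L = 32.1 m

32.1


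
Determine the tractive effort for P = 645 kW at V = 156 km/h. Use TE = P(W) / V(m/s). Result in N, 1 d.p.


Convert: P = 645 kW = 645000 W
V = 156 / 3.6 = 43.3333 m/s
TE = 645000 / 43.3333
TE = 14884.6 N

14884.6


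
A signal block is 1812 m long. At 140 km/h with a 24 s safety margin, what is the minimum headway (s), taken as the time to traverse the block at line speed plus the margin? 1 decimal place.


V = 140 / 3.6 = 38.8889 m/s
Block traversal time = 1812 / 38.8889 = 46.5943 s
Headway = 46.5943 + 24
Headway = 70.6 s

70.6


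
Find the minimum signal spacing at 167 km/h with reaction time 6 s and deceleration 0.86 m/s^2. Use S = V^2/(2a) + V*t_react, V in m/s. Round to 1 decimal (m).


V = 167 / 3.6 = 46.3889 m/s
Braking distance = 46.3889^2 / (2*0.86) = 1251.1215 m
Sighting distance = 46.3889 * 6 = 278.3333 m
S = 1251.1215 + 278.3333 = 1529.5 m

1529.5


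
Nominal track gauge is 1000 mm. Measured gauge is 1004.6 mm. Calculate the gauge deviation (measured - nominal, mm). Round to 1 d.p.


Deviation = measured - nominal
Deviation = 1004.6 - 1000
Deviation = 4.6 mm

4.6


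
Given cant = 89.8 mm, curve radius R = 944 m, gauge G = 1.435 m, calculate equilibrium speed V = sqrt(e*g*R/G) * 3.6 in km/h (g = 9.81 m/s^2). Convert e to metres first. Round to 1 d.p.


Convert cant: e = 89.8 mm = 0.0898 m
V_ms = sqrt(0.0898 * 9.81 * 944 / 1.435)
V_ms = sqrt(579.516008) = 24.0731 m/s
V = 24.0731 * 3.6 = 86.7 km/h

86.7


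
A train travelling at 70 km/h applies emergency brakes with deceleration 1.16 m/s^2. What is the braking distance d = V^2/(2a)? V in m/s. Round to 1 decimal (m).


Convert speed: V = 70 / 3.6 = 19.4444 m/s
V^2 = 378.0864
d = 378.0864 / (2 * 1.16)
d = 378.0864 / 2.32
d = 163.0 m

163.0


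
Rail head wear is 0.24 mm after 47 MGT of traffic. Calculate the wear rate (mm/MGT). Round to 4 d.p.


Wear rate = total wear / cumulative tonnage
Rate = 0.24 / 47
Rate = 0.0051 mm/MGT

0.0051


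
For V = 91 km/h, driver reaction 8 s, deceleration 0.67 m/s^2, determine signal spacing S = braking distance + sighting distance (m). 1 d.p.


V = 91 / 3.6 = 25.2778 m/s
Braking distance = 25.2778^2 / (2*0.67) = 476.8403 m
Sighting distance = 25.2778 * 8 = 202.2222 m
S = 476.8403 + 202.2222 = 679.1 m

679.1


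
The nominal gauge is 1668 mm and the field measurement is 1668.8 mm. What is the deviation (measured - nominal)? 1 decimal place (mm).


Deviation = measured - nominal
Deviation = 1668.8 - 1668
Deviation = 0.8 mm

0.8


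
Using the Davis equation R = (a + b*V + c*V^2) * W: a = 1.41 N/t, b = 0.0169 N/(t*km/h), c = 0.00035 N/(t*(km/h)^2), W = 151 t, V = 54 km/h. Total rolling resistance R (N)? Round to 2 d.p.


b*V = 0.0169 * 54 = 0.9126
c*V^2 = 0.00035 * 2916 = 1.0206
R_per_t = 1.41 + 0.9126 + 1.0206 = 3.3432 N/t
R_total = 3.3432 * 151 = 504.82 N

504.82


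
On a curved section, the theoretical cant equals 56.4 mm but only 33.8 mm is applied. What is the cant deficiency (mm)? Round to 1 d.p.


Cant deficiency = equilibrium cant - actual cant
CD = 56.4 - 33.8
CD = 22.6 mm

22.6


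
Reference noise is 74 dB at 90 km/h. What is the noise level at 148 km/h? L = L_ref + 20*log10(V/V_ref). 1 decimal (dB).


V/V_ref = 148 / 90 = 1.644444
log10(1.644444) = 0.216019
20 * 0.216019 = 4.3204
L = 74 + 4.3204 = 78.3 dB

78.3


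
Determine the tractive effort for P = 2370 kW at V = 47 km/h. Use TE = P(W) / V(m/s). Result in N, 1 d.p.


Convert: P = 2370 kW = 2370000 W
V = 47 / 3.6 = 13.0556 m/s
TE = 2370000 / 13.0556
TE = 181531.9 N

181531.9


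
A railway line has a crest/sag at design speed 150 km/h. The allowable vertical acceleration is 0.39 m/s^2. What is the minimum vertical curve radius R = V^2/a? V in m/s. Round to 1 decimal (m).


Convert speed: V = 150 / 3.6 = 41.6667 m/s
V^2 = 1736.1111 m^2/s^2
R_v = 1736.1111 / 0.39
R_v = 4451.6 m

4451.6


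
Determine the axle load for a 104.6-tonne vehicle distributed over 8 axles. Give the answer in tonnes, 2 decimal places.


Load per axle = total weight / number of axles
Load = 104.6 / 8
Load = 13.08 tonnes

13.08


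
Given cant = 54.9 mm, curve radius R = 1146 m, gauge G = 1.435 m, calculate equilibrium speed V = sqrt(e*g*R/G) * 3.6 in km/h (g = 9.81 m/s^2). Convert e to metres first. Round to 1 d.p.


Convert cant: e = 54.9 mm = 0.0549 m
V_ms = sqrt(0.0549 * 9.81 * 1146 / 1.435)
V_ms = sqrt(430.104581) = 20.739 m/s
V = 20.739 * 3.6 = 74.7 km/h

74.7


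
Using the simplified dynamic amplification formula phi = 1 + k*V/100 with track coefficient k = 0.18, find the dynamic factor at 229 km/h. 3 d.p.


phi = 1 + k * V / 100
phi = 1 + 0.18 * 229 / 100
phi = 1 + 0.4122
phi = 1.412

1.412


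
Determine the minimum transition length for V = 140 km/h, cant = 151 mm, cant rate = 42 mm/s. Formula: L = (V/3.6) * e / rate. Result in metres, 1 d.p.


Convert speed: V = 140 / 3.6 = 38.8889 m/s
L = 38.8889 * 151 / 42
L = 5872.2222 / 42
L = 139.8 m

139.8


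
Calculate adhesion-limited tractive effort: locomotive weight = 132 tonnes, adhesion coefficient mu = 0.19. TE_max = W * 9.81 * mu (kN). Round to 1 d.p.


TE_max = W * g * mu
TE_max = 132 * 9.81 * 0.19
TE_max = 1294.92 * 0.19
TE_max = 246.0 kN

246.0


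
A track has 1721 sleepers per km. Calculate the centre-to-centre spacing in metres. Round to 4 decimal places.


Spacing = 1000 m / number of sleepers
Spacing = 1000 / 1721
Spacing = 0.5811 m

0.5811


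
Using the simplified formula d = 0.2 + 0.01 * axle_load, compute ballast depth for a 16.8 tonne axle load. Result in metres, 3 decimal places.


d = 0.2 + 0.01 * 16.8
d = 0.2 + 0.168
d = 0.368 m

0.368
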